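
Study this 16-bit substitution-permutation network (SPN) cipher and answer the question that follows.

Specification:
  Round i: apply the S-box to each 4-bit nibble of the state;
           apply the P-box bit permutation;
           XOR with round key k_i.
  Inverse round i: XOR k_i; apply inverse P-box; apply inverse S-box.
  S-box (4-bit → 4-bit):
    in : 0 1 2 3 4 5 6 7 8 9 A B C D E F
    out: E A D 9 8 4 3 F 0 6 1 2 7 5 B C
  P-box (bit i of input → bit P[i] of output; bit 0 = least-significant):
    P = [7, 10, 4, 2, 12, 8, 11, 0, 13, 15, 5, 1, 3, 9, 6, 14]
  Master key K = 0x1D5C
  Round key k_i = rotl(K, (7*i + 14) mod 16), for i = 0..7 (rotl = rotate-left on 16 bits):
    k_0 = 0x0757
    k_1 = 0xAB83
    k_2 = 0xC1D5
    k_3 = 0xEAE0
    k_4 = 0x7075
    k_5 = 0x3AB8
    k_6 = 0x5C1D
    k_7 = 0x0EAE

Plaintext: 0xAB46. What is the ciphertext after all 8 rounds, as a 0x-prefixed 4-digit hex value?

0x09D4

s_0 = plaintext = 0xAB46
s_1 = Round(s_0, k_0) = 0x83DE
s_2 = Round(s_1, k_1) = 0x9705
s_3 = Round(s_2, k_2) = 0x6AA6
s_4 = Round(s_3, k_3) = 0xDC68
s_5 = Round(s_4, k_4) = 0xC11D
s_6 = Round(s_5, k_5) = 0xB963
s_7 = Round(s_6, k_6) = 0xCFB9
s_8 = Round(s_7, k_7) = 0x09D4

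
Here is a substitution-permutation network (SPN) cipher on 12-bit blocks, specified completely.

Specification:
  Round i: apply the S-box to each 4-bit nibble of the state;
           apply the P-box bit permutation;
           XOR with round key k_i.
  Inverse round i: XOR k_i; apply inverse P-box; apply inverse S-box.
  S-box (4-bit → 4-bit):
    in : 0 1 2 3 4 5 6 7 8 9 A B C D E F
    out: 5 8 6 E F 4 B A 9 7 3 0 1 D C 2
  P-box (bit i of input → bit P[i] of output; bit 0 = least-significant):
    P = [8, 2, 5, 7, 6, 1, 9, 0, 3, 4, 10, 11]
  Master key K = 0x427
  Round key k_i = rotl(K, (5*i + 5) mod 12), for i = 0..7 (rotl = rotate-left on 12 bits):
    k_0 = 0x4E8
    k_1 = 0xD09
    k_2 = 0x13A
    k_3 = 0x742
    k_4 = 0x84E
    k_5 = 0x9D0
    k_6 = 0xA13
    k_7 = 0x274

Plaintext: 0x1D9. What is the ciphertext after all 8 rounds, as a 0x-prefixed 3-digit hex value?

0xB02

s_0 = plaintext = 0x1D9
s_1 = Round(s_0, k_0) = 0xF8D
s_2 = Round(s_1, k_1) = 0xCF8
s_3 = Round(s_2, k_2) = 0x0B0
s_4 = Round(s_3, k_3) = 0x26A
s_5 = Round(s_4, k_4) = 0xD19
s_6 = Round(s_5, k_5) = 0x4FD
s_7 = Round(s_6, k_6) = 0x7A9
s_8 = Round(s_7, k_7) = 0xB02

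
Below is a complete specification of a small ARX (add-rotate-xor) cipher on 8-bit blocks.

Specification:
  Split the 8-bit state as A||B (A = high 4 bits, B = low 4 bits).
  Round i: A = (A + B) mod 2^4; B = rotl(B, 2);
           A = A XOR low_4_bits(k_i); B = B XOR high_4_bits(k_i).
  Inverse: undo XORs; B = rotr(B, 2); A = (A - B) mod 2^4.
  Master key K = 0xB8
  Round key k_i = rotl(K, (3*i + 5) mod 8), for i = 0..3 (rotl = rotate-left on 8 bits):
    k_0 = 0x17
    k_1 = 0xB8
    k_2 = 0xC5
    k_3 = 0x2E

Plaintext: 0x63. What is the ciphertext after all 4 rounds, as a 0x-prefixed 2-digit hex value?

s_0 = plaintext = 0x63
s_1 = Round(s_0, k_0) = 0xED
s_2 = Round(s_1, k_1) = 0x3C
s_3 = Round(s_2, k_2) = 0xAF
s_4 = Round(s_3, k_3) = 0x7D

0x7D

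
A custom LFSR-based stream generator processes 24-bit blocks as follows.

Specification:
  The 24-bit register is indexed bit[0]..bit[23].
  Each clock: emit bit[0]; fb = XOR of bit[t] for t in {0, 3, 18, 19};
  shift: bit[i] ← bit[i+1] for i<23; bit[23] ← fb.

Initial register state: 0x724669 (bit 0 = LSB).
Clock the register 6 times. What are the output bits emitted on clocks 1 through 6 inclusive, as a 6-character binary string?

100101

reg_0 = 0x724669
clock 1: out=1, reg = 0x392334
clock 2: out=0, reg = 0x9C919A
clock 3: out=0, reg = 0xCE48CD
clock 4: out=1, reg = 0x672466
clock 5: out=0, reg = 0xB39233
clock 6: out=1, reg = 0xD9C919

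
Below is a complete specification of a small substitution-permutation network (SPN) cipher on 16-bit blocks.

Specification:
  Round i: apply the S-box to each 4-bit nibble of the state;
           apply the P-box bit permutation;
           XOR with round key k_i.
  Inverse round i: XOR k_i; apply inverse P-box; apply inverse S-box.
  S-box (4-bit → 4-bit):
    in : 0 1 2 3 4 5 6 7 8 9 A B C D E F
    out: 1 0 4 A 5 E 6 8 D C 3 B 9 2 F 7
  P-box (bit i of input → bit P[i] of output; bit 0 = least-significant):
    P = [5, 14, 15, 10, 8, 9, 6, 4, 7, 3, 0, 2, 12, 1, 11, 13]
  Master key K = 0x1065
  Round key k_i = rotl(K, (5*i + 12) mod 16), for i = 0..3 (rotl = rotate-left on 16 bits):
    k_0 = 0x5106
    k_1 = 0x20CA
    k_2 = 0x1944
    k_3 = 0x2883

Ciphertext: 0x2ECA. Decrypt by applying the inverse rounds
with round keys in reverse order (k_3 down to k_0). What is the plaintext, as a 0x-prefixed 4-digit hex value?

0x1368

s_0 = ciphertext = 0x2ECA
s_1 = InvRound(s_0, k_3) = 0x1667
s_2 = InvRound(s_1, k_2) = 0x62AC
s_3 = InvRound(s_2, k_1) = 0xD76A
s_4 = InvRound(s_3, k_0) = 0x1368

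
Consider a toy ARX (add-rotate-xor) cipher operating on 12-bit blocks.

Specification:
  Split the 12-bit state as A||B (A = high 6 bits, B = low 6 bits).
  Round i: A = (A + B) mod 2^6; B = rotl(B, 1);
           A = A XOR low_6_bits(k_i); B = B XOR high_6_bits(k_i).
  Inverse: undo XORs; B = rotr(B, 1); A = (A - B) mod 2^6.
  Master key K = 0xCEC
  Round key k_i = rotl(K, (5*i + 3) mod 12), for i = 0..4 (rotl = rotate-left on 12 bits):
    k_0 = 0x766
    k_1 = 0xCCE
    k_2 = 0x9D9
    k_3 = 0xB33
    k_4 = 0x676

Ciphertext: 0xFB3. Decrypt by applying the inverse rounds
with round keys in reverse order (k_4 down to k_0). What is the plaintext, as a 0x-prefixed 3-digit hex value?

s_0 = ciphertext = 0xFB3
s_1 = InvRound(s_0, k_4) = 0xCD5
s_2 = InvRound(s_1, k_3) = 0x13C
s_3 = InvRound(s_2, k_2) = 0xC2D
s_4 = InvRound(s_3, k_1) = 0xBCF
s_5 = InvRound(s_4, k_0) = 0x009

0x009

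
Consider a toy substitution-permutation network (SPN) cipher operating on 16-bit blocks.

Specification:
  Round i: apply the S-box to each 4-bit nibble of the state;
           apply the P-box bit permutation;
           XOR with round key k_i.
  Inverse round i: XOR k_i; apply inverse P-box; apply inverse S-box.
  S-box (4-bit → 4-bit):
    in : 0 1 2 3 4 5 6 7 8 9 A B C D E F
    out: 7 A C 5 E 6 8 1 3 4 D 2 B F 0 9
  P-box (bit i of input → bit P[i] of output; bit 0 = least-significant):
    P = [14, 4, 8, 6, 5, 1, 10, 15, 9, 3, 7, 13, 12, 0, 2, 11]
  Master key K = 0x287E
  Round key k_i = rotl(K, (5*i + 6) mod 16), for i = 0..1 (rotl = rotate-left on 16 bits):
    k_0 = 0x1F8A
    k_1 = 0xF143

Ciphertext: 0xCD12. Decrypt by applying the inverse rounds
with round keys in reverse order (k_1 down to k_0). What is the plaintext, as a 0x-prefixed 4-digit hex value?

s_0 = ciphertext = 0xCD12
s_1 = InvRound(s_0, k_1) = 0xC691
s_2 = InvRound(s_1, k_0) = 0xCB10

0xCB10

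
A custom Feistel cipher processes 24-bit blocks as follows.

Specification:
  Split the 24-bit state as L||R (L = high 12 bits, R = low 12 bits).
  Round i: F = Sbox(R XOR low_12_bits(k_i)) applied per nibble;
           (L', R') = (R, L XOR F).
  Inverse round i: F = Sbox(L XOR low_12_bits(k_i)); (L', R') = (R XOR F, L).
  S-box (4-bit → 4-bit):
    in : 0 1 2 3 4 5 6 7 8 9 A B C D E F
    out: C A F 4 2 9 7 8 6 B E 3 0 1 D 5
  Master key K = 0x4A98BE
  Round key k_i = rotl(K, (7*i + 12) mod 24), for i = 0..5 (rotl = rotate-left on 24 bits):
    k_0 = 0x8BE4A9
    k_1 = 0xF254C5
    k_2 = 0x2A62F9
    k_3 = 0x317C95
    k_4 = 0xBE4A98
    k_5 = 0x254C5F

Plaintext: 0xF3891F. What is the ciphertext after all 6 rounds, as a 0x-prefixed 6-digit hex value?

s_0 = plaintext = 0xF3891F
s_1 = Round(s_0, k_0) = 0x91FE0F
s_2 = Round(s_1, k_1) = 0xE0F711
s_3 = Round(s_2, k_2) = 0x7117D9
s_4 = Round(s_3, k_3) = 0x7D9431
s_5 = Round(s_4, k_4) = 0x431A32
s_6 = Round(s_5, k_5) = 0xA32340

0xA32340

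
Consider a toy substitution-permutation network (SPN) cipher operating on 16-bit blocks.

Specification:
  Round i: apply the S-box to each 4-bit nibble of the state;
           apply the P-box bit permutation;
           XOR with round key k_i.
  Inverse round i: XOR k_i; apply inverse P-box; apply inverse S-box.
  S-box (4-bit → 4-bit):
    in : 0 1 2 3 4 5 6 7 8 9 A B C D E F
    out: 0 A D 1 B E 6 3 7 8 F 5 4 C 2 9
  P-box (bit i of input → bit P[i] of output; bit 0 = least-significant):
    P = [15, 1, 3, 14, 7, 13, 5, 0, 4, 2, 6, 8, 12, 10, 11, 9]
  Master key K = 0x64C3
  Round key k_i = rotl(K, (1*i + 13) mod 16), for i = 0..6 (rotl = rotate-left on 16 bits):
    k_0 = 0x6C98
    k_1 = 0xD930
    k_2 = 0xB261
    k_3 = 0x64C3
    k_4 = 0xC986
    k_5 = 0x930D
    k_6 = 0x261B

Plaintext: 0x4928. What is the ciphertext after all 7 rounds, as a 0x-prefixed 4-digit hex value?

s_0 = plaintext = 0x4928
s_1 = Round(s_0, k_0) = 0xFB33
s_2 = Round(s_1, k_1) = 0x4BE0
s_3 = Round(s_2, k_2) = 0x8431
s_4 = Round(s_3, k_3) = 0x3955
s_5 = Round(s_4, k_4) = 0xB8AD
s_6 = Round(s_5, k_5) = 0xEBF0
s_7 = Round(s_6, k_6) = 0x22CA

0x22CA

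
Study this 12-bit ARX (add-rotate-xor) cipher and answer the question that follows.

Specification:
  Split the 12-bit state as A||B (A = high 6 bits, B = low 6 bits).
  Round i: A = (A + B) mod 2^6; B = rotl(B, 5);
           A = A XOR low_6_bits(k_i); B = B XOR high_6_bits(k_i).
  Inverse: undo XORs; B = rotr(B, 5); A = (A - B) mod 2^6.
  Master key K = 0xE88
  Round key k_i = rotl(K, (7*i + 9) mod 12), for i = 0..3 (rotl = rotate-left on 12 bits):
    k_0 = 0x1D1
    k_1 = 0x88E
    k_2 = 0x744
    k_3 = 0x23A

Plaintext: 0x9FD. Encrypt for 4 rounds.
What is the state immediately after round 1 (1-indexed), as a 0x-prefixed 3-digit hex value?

s_0 = plaintext = 0x9FD
s_1 = Round(s_0, k_0) = 0xD79
s_2 = Round(s_1, k_1) = 0x81E
s_3 = Round(s_2, k_2) = 0xE92
s_4 = Round(s_3, k_3) = 0xD81

0xD79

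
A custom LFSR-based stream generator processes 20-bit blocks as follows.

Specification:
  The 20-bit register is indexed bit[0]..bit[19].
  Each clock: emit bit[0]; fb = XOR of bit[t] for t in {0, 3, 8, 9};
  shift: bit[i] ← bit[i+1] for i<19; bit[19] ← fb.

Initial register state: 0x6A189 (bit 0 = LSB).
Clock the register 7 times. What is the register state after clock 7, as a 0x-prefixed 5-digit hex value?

0x92D43

reg_0 = 0x6A189
clock 1: out=1, reg = 0xB50C4
clock 2: out=0, reg = 0x5A862
clock 3: out=0, reg = 0x2D431
clock 4: out=1, reg = 0x96A18
clock 5: out=0, reg = 0x4B50C
clock 6: out=0, reg = 0x25A86
clock 7: out=0, reg = 0x92D43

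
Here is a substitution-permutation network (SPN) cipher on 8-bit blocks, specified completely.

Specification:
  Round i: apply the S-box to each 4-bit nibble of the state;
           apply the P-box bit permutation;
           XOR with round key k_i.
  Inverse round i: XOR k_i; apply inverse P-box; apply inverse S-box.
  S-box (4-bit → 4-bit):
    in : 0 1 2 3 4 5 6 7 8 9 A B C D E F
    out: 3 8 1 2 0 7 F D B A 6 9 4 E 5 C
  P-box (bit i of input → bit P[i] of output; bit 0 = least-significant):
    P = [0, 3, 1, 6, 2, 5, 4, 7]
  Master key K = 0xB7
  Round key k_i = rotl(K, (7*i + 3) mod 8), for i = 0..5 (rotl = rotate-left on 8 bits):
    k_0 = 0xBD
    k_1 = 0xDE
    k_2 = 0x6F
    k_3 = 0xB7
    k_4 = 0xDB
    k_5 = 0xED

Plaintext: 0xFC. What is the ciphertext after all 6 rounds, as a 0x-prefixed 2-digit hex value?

s_0 = plaintext = 0xFC
s_1 = Round(s_0, k_0) = 0x2F
s_2 = Round(s_1, k_1) = 0x98
s_3 = Round(s_2, k_2) = 0x86
s_4 = Round(s_3, k_3) = 0x58
s_5 = Round(s_4, k_4) = 0xA6
s_6 = Round(s_5, k_5) = 0x96

0x96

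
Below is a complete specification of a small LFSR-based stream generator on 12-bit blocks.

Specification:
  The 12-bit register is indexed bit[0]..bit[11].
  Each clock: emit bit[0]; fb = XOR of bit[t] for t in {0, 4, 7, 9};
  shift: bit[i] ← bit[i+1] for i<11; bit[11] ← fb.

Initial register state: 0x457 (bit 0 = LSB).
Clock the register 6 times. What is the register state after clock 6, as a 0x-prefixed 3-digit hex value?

0x611

reg_0 = 0x457
clock 1: out=1, reg = 0x22B
clock 2: out=1, reg = 0x115
clock 3: out=1, reg = 0x08A
clock 4: out=0, reg = 0x845
clock 5: out=1, reg = 0xC22
clock 6: out=0, reg = 0x611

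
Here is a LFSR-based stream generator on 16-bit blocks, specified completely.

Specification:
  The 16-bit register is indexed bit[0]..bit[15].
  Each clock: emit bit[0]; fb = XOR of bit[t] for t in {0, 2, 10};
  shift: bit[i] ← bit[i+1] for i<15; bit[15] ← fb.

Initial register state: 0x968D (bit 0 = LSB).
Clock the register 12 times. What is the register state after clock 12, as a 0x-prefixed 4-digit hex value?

0x1CB9

reg_0 = 0x968D
clock 1: out=1, reg = 0xCB46
clock 2: out=0, reg = 0xE5A3
clock 3: out=1, reg = 0x72D1
clock 4: out=1, reg = 0xB968
clock 5: out=0, reg = 0x5CB4
clock 6: out=0, reg = 0x2E5A
clock 7: out=0, reg = 0x972D
clock 8: out=1, reg = 0xCB96
clock 9: out=0, reg = 0xE5CB
clock 10: out=1, reg = 0x72E5
clock 11: out=1, reg = 0x3972
clock 12: out=0, reg = 0x1CB9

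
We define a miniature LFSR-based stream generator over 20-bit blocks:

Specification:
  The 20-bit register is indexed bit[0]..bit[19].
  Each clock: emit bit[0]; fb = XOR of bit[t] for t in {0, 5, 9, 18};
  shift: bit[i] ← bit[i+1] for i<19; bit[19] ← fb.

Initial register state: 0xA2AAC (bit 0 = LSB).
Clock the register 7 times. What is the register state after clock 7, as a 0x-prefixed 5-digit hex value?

reg_0 = 0xA2AAC
clock 1: out=0, reg = 0x51556
clock 2: out=0, reg = 0xA8AAB
clock 3: out=1, reg = 0xD4555
clock 4: out=1, reg = 0x6A2AA
clock 5: out=0, reg = 0xB5155
clock 6: out=1, reg = 0xDA8AA
clock 7: out=0, reg = 0x6D455

0x6D455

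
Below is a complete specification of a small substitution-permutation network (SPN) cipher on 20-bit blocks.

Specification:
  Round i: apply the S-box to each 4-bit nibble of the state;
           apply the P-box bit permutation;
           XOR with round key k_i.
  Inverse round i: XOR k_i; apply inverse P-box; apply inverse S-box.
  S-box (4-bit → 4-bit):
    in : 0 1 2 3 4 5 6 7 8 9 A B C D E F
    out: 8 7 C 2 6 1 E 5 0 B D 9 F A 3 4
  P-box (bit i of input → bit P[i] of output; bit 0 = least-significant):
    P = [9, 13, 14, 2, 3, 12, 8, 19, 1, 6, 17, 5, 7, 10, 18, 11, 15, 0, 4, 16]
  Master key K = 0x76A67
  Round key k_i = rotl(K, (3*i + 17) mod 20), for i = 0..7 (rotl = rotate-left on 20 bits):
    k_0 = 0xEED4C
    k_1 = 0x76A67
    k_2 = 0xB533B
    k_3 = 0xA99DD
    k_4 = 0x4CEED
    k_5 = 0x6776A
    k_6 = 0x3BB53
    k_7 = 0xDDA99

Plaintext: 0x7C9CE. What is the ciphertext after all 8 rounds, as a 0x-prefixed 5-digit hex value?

s_0 = plaintext = 0x7C9CE
s_1 = Round(s_0, k_0) = 0x252B6
s_2 = Round(s_1, k_1) = 0xC0ADB
s_3 = Round(s_2, k_2) = 0x0C90C
s_4 = Round(s_3, k_3) = 0x7F73B
s_5 = Round(s_4, k_4) = 0x25CFB
s_6 = Round(s_5, k_5) = 0x5749C
s_7 = Round(s_6, k_6) = 0xD499F
s_8 = Round(s_7, k_7) = 0x08EF2

0x08EF2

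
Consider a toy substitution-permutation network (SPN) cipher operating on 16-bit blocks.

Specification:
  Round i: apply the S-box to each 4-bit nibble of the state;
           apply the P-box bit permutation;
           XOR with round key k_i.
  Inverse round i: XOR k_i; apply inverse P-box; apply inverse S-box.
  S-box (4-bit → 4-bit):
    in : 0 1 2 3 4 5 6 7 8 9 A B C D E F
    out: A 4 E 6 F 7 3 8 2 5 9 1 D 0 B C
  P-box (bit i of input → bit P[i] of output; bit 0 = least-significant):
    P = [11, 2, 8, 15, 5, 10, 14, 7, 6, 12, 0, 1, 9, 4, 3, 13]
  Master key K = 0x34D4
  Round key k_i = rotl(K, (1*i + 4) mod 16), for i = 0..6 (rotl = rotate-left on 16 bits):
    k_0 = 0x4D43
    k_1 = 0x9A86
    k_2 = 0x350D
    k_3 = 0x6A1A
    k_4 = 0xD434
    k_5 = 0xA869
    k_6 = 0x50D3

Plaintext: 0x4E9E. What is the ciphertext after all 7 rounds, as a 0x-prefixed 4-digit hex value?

s_0 = plaintext = 0x4E9E
s_1 = Round(s_0, k_0) = 0xB73D
s_2 = Round(s_1, k_1) = 0xDC84
s_3 = Round(s_2, k_2) = 0xB84A
s_4 = Round(s_3, k_3) = 0xB4BA
s_5 = Round(s_4, k_4) = 0x4E57
s_6 = Round(s_5, k_5) = 0x5E13
s_7 = Round(s_6, k_6) = 0x038D

0x038D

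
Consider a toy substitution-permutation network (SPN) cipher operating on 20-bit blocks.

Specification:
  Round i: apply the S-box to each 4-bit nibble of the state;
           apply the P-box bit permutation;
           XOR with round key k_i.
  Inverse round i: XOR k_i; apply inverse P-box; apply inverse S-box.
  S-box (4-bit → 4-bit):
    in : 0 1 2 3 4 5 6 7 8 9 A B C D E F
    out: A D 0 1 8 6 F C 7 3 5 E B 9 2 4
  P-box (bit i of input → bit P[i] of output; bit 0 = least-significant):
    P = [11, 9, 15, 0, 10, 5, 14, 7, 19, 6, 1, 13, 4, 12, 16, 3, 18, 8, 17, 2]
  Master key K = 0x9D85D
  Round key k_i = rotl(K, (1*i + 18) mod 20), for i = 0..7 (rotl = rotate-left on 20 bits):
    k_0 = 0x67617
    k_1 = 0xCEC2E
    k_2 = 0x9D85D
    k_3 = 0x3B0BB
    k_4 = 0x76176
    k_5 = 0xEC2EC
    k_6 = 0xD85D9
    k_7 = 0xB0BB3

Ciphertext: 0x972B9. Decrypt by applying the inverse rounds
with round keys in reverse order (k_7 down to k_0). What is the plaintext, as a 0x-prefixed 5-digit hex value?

0xEEB6E

s_0 = ciphertext = 0x972B9
s_1 = InvRound(s_0, k_7) = 0x507F3
s_2 = InvRound(s_1, k_6) = 0x24AE5
s_3 = InvRound(s_2, k_5) = 0x34321
s_4 = InvRound(s_3, k_4) = 0xD3B20
s_5 = InvRound(s_4, k_3) = 0x8DA46
s_6 = InvRound(s_5, k_2) = 0x21F20
s_7 = InvRound(s_6, k_1) = 0x601F5
s_8 = InvRound(s_7, k_0) = 0xEEB6E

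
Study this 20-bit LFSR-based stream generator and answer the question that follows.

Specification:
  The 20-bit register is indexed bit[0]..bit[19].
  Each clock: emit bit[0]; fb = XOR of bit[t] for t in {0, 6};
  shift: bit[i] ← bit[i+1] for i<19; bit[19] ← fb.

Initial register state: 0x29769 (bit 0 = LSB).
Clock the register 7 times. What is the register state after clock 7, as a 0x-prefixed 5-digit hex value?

0x6852E

reg_0 = 0x29769
clock 1: out=1, reg = 0x14BB4
clock 2: out=0, reg = 0x0A5DA
clock 3: out=0, reg = 0x852ED
clock 4: out=1, reg = 0x42976
clock 5: out=0, reg = 0xA14BB
clock 6: out=1, reg = 0xD0A5D
clock 7: out=1, reg = 0x6852E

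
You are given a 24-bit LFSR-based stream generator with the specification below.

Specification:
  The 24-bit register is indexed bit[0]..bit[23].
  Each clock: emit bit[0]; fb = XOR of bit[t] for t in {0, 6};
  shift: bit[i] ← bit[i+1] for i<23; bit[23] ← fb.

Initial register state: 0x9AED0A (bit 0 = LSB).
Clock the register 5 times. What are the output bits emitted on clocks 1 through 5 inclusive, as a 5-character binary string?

reg_0 = 0x9AED0A
clock 1: out=0, reg = 0x4D7685
clock 2: out=1, reg = 0xA6BB42
clock 3: out=0, reg = 0xD35DA1
clock 4: out=1, reg = 0xE9AED0
clock 5: out=0, reg = 0xF4D768

01010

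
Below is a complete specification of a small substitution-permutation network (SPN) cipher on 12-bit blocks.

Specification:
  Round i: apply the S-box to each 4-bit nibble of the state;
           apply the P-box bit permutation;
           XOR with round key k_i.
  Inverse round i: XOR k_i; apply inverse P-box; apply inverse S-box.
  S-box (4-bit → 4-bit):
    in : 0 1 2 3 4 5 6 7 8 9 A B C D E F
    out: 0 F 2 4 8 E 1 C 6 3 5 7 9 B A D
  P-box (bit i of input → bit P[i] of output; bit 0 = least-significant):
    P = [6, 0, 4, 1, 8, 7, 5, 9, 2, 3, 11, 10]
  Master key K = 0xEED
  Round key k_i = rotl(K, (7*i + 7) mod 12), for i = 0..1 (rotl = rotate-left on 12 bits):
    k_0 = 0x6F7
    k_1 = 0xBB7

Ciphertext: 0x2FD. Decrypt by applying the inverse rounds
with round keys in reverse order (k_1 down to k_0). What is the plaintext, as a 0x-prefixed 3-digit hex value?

s_0 = ciphertext = 0x2FD
s_1 = InvRound(s_0, k_1) = 0x86C
s_2 = InvRound(s_1, k_0) = 0x5E5

0x5E5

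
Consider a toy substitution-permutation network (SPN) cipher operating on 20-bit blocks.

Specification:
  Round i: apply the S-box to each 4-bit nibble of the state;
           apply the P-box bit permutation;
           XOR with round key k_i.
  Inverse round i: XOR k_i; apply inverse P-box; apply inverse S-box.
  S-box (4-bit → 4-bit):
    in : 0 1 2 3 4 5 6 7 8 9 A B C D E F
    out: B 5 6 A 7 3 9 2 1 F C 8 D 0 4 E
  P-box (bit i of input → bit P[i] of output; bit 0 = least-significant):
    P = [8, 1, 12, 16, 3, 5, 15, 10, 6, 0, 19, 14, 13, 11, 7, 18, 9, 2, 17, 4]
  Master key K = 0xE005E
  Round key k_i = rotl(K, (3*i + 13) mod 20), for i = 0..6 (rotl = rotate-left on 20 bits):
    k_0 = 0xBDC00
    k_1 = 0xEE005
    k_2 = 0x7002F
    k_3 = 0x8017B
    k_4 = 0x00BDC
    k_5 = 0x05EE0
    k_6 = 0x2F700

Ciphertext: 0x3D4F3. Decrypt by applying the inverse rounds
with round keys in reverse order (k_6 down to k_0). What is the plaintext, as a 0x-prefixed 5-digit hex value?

s_0 = ciphertext = 0x3D4F3
s_1 = InvRound(s_0, k_6) = 0x61570
s_2 = InvRound(s_1, k_5) = 0xCFBD8
s_3 = InvRound(s_2, k_4) = 0x76AEE
s_4 = InvRound(s_3, k_3) = 0x99FD6
s_5 = InvRound(s_4, k_2) = 0xCF491
s_6 = InvRound(s_5, k_1) = 0xFEDBE
s_7 = InvRound(s_6, k_0) = 0x3CD54

0x3CD54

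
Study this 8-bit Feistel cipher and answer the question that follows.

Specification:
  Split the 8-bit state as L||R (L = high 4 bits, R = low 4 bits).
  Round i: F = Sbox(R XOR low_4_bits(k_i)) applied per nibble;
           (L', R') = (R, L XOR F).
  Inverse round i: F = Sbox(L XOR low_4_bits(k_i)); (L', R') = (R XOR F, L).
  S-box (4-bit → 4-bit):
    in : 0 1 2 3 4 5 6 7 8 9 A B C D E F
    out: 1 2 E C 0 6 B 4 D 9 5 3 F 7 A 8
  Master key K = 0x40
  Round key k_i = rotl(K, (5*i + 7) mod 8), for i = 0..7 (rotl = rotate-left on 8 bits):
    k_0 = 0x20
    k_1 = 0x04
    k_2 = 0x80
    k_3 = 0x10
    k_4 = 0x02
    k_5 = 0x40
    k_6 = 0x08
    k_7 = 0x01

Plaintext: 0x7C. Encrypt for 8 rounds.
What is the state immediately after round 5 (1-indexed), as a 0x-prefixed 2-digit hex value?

0x36

s_0 = plaintext = 0x7C
s_1 = Round(s_0, k_0) = 0xC8
s_2 = Round(s_1, k_1) = 0x83
s_3 = Round(s_2, k_2) = 0x34
s_4 = Round(s_3, k_3) = 0x43
s_5 = Round(s_4, k_4) = 0x36
s_6 = Round(s_5, k_5) = 0x68
s_7 = Round(s_6, k_6) = 0x87
s_8 = Round(s_7, k_7) = 0x73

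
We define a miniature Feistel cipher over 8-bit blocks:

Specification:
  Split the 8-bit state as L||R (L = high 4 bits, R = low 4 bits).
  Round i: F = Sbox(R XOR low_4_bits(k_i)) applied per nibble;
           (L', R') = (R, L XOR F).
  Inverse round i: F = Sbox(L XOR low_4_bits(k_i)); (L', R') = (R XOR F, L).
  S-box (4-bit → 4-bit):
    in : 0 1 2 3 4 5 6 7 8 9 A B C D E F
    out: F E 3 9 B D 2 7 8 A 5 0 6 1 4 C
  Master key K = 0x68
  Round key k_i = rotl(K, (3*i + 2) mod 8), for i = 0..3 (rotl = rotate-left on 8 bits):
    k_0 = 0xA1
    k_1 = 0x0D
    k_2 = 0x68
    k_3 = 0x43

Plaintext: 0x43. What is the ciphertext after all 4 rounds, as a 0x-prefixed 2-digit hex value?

0x39

s_0 = plaintext = 0x43
s_1 = Round(s_0, k_0) = 0x37
s_2 = Round(s_1, k_1) = 0x76
s_3 = Round(s_2, k_2) = 0x63
s_4 = Round(s_3, k_3) = 0x39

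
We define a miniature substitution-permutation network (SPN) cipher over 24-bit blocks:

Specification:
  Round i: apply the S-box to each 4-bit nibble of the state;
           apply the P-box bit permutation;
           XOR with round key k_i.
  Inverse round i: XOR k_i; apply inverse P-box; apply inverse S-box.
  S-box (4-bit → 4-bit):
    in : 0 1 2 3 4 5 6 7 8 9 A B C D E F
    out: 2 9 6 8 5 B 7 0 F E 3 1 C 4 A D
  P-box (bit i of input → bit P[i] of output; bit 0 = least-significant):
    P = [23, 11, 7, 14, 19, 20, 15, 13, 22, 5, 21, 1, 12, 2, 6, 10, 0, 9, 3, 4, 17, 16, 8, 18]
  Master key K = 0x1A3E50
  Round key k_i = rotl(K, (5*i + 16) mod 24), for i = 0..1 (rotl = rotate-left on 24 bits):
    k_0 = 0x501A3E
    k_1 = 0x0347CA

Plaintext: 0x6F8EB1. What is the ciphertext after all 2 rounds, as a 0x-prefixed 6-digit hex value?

0xEB9689

s_0 = plaintext = 0x6F8EB1
s_1 = Round(s_0, k_0) = 0xDB4F41
s_2 = Round(s_1, k_1) = 0xEB9689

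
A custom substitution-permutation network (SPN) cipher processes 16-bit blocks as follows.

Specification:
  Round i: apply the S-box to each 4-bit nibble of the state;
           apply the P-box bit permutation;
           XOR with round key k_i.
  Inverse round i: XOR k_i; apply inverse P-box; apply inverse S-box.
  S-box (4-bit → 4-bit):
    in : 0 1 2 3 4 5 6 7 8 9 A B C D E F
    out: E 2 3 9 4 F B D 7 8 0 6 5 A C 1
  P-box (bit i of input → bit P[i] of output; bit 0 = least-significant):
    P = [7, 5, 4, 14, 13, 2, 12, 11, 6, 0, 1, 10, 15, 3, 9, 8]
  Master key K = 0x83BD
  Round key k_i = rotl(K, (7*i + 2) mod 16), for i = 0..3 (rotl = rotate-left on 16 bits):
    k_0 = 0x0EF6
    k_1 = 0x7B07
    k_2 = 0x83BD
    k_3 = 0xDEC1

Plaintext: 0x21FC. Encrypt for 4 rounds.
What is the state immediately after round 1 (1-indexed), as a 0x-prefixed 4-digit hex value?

0xAE6F

s_0 = plaintext = 0x21FC
s_1 = Round(s_0, k_0) = 0xAE6F
s_2 = Round(s_1, k_1) = 0x5781
s_3 = Round(s_2, k_2) = 0x34D3
s_4 = Round(s_3, k_3) = 0x1747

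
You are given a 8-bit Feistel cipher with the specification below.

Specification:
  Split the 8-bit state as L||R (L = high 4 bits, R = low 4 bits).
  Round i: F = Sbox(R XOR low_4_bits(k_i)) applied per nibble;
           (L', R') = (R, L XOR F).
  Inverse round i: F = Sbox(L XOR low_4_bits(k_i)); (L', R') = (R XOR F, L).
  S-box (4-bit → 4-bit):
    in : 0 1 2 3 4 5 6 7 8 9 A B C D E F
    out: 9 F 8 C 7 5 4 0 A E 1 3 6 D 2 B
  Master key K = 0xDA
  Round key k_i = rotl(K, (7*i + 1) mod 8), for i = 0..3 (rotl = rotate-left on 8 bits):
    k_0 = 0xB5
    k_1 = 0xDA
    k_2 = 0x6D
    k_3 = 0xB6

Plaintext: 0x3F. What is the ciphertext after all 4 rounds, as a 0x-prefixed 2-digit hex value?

0x87

s_0 = plaintext = 0x3F
s_1 = Round(s_0, k_0) = 0xF2
s_2 = Round(s_1, k_1) = 0x25
s_3 = Round(s_2, k_2) = 0x58
s_4 = Round(s_3, k_3) = 0x87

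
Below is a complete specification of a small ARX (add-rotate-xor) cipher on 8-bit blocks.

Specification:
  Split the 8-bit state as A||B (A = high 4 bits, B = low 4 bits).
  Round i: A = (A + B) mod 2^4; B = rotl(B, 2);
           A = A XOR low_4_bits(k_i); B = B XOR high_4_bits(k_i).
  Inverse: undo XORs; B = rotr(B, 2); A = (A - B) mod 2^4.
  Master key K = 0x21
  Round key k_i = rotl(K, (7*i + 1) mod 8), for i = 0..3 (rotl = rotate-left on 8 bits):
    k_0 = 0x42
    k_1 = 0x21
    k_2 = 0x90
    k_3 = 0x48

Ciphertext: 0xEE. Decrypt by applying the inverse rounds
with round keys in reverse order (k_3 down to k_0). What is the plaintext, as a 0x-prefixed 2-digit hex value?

0x5F

s_0 = ciphertext = 0xEE
s_1 = InvRound(s_0, k_3) = 0xCA
s_2 = InvRound(s_1, k_2) = 0x0C
s_3 = InvRound(s_2, k_1) = 0x6B
s_4 = InvRound(s_3, k_0) = 0x5F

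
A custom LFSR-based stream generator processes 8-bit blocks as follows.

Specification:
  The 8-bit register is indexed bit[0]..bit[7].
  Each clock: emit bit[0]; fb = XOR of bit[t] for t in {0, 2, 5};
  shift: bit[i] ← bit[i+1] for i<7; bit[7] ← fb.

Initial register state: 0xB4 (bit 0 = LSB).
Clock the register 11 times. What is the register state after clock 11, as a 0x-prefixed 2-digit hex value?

0x0F

reg_0 = 0xB4
clock 1: out=0, reg = 0x5A
clock 2: out=0, reg = 0x2D
clock 3: out=1, reg = 0x96
clock 4: out=0, reg = 0xCB
clock 5: out=1, reg = 0xE5
clock 6: out=1, reg = 0xF2
clock 7: out=0, reg = 0xF9
clock 8: out=1, reg = 0x7C
clock 9: out=0, reg = 0x3E
clock 10: out=0, reg = 0x1F
clock 11: out=1, reg = 0x0F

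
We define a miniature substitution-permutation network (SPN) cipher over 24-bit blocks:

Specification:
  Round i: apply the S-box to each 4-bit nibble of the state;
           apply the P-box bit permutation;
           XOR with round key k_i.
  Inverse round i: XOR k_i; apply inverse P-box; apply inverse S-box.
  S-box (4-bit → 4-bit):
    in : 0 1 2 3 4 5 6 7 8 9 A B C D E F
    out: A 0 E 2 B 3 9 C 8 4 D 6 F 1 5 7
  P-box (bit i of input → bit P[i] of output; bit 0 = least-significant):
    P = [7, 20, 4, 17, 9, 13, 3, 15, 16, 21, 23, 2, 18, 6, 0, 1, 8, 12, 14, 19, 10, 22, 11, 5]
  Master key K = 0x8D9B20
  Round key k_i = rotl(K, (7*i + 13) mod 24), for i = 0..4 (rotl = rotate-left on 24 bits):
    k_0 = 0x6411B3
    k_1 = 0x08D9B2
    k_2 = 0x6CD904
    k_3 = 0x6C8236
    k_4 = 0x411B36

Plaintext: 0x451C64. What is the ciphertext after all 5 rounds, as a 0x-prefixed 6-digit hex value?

0x5F39CC

s_0 = plaintext = 0x451C64
s_1 = Round(s_0, k_0) = 0x978617
s_2 = Round(s_1, k_1) = 0x0391A4
s_3 = Round(s_2, k_2) = 0x3E4BAD
s_4 = Round(s_3, k_3) = 0x8841FC
s_5 = Round(s_4, k_4) = 0x5F39CC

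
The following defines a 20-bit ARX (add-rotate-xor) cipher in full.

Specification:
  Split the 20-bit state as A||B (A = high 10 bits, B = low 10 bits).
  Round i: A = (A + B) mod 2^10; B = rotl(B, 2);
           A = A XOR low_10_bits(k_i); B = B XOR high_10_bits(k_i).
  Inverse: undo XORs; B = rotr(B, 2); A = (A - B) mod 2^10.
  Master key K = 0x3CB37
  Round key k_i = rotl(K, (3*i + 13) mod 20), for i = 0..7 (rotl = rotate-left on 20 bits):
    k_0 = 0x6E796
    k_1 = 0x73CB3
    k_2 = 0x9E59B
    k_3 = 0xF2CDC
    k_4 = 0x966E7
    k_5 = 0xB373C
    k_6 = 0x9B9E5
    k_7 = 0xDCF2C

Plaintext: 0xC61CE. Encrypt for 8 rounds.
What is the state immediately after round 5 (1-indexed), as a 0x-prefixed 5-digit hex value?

s_0 = plaintext = 0xC61CE
s_1 = Round(s_0, k_0) = 0xDC280
s_2 = Round(s_1, k_1) = 0x50FCD
s_3 = Round(s_2, k_2) = 0x22D4E
s_4 = Round(s_3, k_3) = 0x416F2
s_5 = Round(s_4, k_4) = 0x44193
s_6 = Round(s_5, k_5) = 0x67C80
s_7 = Round(s_6, k_6) = 0xFE86E
s_8 = Round(s_7, k_7) = 0xD12CB

0x44193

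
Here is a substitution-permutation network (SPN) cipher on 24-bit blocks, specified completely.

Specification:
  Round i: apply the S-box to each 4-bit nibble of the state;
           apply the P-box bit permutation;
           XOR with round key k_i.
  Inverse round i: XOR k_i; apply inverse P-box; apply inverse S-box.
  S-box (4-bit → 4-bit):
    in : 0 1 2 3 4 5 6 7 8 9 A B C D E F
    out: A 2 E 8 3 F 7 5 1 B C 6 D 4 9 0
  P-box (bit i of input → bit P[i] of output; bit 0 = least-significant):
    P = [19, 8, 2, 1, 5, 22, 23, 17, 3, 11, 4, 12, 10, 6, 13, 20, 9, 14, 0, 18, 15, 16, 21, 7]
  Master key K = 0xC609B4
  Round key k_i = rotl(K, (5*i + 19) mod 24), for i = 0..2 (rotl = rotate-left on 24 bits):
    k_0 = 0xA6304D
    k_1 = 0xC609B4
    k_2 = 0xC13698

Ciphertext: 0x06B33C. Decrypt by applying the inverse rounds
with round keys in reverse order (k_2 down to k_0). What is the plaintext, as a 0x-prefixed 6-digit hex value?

s_0 = ciphertext = 0x06B33C
s_1 = InvRound(s_0, k_2) = 0x938F5B
s_2 = InvRound(s_1, k_1) = 0x9C984A
s_3 = InvRound(s_2, k_0) = 0x7DA13C

0x7DA13C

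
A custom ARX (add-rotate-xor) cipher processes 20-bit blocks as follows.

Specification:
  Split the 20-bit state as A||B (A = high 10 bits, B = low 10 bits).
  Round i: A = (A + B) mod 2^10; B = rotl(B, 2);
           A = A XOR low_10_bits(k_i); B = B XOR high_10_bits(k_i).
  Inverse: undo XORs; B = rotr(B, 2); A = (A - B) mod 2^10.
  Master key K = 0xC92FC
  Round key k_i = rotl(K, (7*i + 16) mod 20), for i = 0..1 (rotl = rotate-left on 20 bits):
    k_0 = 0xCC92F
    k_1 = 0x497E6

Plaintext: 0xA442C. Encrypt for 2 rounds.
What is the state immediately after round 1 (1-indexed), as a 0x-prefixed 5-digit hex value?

0xE4B82

s_0 = plaintext = 0xA442C
s_1 = Round(s_0, k_0) = 0xE4B82
s_2 = Round(s_1, k_1) = 0x3CB2E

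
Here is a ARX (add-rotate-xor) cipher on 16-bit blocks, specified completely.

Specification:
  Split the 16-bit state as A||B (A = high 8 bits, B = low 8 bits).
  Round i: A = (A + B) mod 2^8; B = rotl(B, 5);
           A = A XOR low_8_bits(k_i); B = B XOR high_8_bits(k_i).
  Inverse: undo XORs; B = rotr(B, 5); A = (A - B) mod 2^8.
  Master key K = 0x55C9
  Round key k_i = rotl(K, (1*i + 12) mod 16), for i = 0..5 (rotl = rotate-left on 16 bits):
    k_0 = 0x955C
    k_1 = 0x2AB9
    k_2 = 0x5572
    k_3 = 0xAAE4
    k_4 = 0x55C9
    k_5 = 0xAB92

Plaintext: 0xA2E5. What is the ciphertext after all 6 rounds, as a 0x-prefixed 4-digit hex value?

0x7FF1

s_0 = plaintext = 0xA2E5
s_1 = Round(s_0, k_0) = 0xDB29
s_2 = Round(s_1, k_1) = 0xBD0F
s_3 = Round(s_2, k_2) = 0xBEB4
s_4 = Round(s_3, k_3) = 0x963C
s_5 = Round(s_4, k_4) = 0x1BD2
s_6 = Round(s_5, k_5) = 0x7FF1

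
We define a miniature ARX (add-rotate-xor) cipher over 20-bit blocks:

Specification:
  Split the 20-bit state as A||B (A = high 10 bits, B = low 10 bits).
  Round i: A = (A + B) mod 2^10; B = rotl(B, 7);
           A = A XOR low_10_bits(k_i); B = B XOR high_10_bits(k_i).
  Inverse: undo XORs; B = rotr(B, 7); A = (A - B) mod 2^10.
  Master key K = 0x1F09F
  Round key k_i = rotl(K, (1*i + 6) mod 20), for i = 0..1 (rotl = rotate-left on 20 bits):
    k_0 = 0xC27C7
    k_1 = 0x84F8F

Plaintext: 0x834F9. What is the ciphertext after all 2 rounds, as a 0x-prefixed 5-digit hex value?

s_0 = plaintext = 0x834F9
s_1 = Round(s_0, k_0) = 0x30796
s_2 = Round(s_1, k_1) = 0xF6161

0xF6161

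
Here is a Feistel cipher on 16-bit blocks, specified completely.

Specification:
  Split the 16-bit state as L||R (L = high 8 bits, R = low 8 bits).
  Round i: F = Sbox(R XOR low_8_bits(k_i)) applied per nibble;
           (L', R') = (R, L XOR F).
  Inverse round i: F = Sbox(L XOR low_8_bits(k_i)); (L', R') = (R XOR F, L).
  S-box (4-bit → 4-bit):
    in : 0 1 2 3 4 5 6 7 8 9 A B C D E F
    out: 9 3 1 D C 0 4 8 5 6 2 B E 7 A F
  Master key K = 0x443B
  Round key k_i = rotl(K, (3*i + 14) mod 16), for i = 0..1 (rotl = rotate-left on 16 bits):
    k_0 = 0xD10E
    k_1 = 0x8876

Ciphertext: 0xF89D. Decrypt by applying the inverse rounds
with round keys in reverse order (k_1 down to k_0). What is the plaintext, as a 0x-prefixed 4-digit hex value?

s_0 = ciphertext = 0xF89D
s_1 = InvRound(s_0, k_1) = 0xC7F8
s_2 = InvRound(s_1, k_0) = 0x1EC7

0x1EC7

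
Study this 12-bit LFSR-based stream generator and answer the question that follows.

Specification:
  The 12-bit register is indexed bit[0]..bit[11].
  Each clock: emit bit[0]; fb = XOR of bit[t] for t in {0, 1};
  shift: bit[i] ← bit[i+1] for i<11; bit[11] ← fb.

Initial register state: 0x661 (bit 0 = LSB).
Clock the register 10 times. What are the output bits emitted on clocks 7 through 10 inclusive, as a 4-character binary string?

1001

reg_0 = 0x661
clock 1: out=1, reg = 0xB30
clock 2: out=0, reg = 0x598
clock 3: out=0, reg = 0x2CC
clock 4: out=0, reg = 0x166
clock 5: out=0, reg = 0x8B3
clock 6: out=1, reg = 0x459
clock 7: out=1, reg = 0xA2C
clock 8: out=0, reg = 0x516
clock 9: out=0, reg = 0xA8B
clock 10: out=1, reg = 0x545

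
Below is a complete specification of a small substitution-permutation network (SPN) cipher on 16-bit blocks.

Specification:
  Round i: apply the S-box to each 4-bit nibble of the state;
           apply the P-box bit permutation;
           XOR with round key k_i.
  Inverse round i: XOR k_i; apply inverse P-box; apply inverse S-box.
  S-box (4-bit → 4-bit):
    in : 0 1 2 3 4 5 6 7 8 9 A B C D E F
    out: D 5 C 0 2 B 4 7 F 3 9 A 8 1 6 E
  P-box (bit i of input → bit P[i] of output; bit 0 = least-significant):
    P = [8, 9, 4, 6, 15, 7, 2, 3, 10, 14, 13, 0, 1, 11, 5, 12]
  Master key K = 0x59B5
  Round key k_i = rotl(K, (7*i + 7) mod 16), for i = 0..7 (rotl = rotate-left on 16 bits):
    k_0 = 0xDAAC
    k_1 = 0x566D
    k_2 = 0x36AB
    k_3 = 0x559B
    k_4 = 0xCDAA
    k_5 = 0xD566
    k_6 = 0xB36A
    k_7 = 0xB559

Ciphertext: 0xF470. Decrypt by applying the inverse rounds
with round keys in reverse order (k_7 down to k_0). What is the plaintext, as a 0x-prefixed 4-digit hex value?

s_0 = ciphertext = 0xF470
s_1 = InvRound(s_0, k_7) = 0x6BCD
s_2 = InvRound(s_1, k_6) = 0x8B73
s_3 = InvRound(s_2, k_5) = 0xB56E
s_4 = InvRound(s_3, k_4) = 0xBEEC
s_5 = InvRound(s_4, k_3) = 0x7F18
s_6 = InvRound(s_5, k_2) = 0x7B41
s_7 = InvRound(s_6, k_1) = 0xE12D
s_8 = InvRound(s_7, k_0) = 0xB249

0xB249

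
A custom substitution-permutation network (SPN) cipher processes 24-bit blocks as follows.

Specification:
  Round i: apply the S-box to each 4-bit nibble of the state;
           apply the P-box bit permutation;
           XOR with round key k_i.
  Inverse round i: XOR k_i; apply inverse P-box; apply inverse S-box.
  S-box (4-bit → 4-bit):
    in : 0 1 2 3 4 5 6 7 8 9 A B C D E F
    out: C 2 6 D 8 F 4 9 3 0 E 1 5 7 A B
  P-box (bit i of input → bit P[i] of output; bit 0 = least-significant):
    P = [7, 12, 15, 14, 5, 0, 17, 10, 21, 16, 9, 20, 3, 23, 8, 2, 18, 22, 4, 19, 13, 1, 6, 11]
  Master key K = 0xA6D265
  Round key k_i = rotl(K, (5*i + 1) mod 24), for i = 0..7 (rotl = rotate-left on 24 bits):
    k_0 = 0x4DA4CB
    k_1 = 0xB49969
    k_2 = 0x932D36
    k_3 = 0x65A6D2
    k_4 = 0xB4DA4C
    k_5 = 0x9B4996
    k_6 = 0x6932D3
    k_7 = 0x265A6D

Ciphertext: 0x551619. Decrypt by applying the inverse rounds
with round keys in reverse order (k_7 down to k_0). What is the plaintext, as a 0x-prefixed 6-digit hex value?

0x6846D9

s_0 = ciphertext = 0x551619
s_1 = InvRound(s_0, k_7) = 0x024F34
s_2 = InvRound(s_1, k_6) = 0x5E085F
s_3 = InvRound(s_2, k_5) = 0x68D117
s_4 = InvRound(s_3, k_4) = 0xA5D019
s_5 = InvRound(s_4, k_3) = 0xD186EF
s_6 = InvRound(s_5, k_2) = 0x32C62C
s_7 = InvRound(s_6, k_1) = 0x0BA6AE
s_8 = InvRound(s_7, k_0) = 0x6846D9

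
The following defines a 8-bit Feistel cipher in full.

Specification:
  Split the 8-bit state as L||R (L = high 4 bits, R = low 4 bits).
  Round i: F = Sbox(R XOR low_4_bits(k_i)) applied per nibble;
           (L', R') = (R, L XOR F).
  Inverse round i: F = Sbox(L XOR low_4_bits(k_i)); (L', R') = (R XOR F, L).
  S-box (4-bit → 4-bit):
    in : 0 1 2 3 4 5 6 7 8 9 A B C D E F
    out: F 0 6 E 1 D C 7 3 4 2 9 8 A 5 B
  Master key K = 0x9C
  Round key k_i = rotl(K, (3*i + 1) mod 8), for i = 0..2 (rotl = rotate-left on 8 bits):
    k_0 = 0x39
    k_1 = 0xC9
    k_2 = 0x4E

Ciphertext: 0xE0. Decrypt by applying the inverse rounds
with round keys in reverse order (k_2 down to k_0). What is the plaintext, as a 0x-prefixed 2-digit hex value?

0x62

s_0 = ciphertext = 0xE0
s_1 = InvRound(s_0, k_2) = 0xFE
s_2 = InvRound(s_1, k_1) = 0x2F
s_3 = InvRound(s_2, k_0) = 0x62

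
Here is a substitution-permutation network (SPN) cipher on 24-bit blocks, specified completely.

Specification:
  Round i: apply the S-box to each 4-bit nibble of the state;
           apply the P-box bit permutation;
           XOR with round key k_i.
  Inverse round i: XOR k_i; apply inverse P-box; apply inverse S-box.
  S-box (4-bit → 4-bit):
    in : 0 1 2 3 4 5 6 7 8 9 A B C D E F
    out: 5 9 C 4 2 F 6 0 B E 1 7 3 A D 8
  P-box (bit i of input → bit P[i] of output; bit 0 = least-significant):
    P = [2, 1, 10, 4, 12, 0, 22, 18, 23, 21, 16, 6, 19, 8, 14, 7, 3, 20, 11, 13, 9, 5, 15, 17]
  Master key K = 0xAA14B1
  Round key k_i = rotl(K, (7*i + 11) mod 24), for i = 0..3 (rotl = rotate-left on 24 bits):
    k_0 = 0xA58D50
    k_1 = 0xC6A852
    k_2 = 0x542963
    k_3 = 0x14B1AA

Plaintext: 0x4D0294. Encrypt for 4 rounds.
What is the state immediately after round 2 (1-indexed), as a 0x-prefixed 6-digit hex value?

s_0 = plaintext = 0x4D0294
s_1 = Round(s_0, k_0) = 0xF8ED33
s_2 = Round(s_1, k_1) = 0xBCCC9A
s_3 = Round(s_2, k_2) = 0xA8AA4E
s_4 = Round(s_3, k_3) = 0x8C97B7

0xBCCC9A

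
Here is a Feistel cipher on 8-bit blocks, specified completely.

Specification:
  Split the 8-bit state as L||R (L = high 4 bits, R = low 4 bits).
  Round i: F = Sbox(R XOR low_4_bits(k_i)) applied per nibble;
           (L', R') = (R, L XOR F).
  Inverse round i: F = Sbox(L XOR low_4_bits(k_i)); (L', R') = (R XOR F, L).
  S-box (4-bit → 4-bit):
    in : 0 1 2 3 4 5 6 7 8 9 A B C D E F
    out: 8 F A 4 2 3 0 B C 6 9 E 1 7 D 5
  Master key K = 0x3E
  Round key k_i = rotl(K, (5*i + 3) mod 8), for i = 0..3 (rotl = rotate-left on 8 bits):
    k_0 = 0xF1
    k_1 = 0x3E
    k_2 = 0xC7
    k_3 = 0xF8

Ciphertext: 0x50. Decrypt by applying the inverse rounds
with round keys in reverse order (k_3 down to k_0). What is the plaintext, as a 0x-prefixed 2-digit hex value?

s_0 = ciphertext = 0x50
s_1 = InvRound(s_0, k_3) = 0x75
s_2 = InvRound(s_1, k_2) = 0xD7
s_3 = InvRound(s_2, k_1) = 0x3D
s_4 = InvRound(s_3, k_0) = 0x73

0x73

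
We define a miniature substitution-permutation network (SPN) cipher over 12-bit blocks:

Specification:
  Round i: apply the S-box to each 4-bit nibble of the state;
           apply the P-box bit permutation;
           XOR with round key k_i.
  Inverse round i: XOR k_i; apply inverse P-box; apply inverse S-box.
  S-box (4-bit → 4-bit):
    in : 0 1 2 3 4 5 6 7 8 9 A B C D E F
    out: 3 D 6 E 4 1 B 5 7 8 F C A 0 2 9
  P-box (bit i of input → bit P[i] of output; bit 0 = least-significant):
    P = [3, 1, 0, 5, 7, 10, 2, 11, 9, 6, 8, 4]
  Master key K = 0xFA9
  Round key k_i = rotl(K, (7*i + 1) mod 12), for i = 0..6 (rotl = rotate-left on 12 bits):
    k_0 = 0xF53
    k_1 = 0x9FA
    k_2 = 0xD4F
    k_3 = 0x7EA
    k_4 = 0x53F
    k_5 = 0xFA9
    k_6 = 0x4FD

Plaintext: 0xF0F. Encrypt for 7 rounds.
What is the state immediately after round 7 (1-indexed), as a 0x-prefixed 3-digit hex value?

s_0 = plaintext = 0xF0F
s_1 = Round(s_0, k_0) = 0x9EB
s_2 = Round(s_1, k_1) = 0xDCB
s_3 = Round(s_2, k_2) = 0x16E
s_4 = Round(s_3, k_3) = 0x878
s_5 = Round(s_4, k_4) = 0x6F0
s_6 = Round(s_5, k_5) = 0x573
s_7 = Round(s_6, k_6) = 0x65A

0x65A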